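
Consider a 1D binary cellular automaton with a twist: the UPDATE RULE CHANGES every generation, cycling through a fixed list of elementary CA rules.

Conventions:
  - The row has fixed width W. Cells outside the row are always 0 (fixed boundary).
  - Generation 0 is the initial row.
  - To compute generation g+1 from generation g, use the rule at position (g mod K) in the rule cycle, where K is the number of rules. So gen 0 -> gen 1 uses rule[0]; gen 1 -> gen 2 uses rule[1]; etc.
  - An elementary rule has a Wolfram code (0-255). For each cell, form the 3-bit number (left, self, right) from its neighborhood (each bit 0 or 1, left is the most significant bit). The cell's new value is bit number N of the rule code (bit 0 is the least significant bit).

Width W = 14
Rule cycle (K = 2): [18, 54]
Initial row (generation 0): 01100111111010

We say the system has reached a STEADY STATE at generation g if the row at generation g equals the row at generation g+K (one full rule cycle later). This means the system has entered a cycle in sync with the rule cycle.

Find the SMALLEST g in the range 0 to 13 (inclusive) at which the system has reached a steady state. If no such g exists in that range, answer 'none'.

Gen 0: 01100111111010
Gen 1 (rule 18): 10011000000001
Gen 2 (rule 54): 11100100000011
Gen 3 (rule 18): 00011010000100
Gen 4 (rule 54): 00100111001110
Gen 5 (rule 18): 01011000110001
Gen 6 (rule 54): 11100101001011
Gen 7 (rule 18): 00011000110000
Gen 8 (rule 54): 00100101001000
Gen 9 (rule 18): 01011000110100
Gen 10 (rule 54): 11100101001110
Gen 11 (rule 18): 00011000110001
Gen 12 (rule 54): 00100101001011
Gen 13 (rule 18): 01011000110000
Gen 14 (rule 54): 11100101001000
Gen 15 (rule 18): 00011000110100

Answer: none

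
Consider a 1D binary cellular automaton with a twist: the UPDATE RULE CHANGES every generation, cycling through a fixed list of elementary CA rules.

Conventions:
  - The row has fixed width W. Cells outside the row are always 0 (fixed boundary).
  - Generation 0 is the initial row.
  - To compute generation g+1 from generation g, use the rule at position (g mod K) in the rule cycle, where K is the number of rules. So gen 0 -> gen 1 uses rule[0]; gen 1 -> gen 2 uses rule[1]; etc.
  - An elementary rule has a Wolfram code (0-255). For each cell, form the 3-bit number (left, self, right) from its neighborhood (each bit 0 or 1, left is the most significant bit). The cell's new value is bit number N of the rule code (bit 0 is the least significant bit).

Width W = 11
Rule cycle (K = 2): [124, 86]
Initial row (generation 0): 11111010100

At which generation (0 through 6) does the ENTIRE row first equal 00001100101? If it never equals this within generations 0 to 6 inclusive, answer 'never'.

Gen 0: 11111010100
Gen 1 (rule 124): 10001111110
Gen 2 (rule 86): 11010000011
Gen 3 (rule 124): 11111000011
Gen 4 (rule 86): 00001100101
Gen 5 (rule 124): 00001110111
Gen 6 (rule 86): 00010010001

Answer: 4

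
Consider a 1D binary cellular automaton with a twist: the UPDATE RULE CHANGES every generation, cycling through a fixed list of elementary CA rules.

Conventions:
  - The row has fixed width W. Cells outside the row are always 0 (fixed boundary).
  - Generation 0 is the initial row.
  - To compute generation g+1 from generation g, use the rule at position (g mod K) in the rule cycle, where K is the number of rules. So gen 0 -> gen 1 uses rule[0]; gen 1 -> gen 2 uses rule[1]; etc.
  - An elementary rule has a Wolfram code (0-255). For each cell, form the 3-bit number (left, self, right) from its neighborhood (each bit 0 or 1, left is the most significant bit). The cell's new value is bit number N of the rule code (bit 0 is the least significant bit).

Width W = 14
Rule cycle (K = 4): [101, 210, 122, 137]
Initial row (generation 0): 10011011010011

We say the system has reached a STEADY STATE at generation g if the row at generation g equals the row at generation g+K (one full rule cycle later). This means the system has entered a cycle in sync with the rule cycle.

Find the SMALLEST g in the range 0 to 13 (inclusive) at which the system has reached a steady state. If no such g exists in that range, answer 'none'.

Gen 0: 10011011010011
Gen 1 (rule 101): 10001101110001
Gen 2 (rule 210): 01010100111010
Gen 3 (rule 122): 10101011101101
Gen 4 (rule 137): 00000011001000
Gen 5 (rule 101): 11111001001011
Gen 6 (rule 210): 01111110110001
Gen 7 (rule 122): 11000011111010
Gen 8 (rule 137): 10011011110000
Gen 9 (rule 101): 10001100010111
Gen 10 (rule 210): 01010110100011
Gen 11 (rule 122): 10101111010111
Gen 12 (rule 137): 00001110000110
Gen 13 (rule 101): 11100010110010
Gen 14 (rule 210): 01110100011101
Gen 15 (rule 122): 11011010110110
Gen 16 (rule 137): 10010000100100
Gen 17 (rule 101): 10010110100101

Answer: none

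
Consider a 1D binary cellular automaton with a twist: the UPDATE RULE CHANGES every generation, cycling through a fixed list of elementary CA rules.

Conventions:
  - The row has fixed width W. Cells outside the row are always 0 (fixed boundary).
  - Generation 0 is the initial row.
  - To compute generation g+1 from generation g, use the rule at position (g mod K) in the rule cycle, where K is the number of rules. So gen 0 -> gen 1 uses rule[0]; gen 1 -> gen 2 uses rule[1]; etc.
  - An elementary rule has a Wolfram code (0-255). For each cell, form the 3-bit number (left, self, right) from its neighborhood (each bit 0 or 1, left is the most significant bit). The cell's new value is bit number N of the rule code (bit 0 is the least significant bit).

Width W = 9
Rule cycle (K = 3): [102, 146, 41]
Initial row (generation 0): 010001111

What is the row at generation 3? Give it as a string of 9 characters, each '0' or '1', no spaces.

Gen 0: 010001111
Gen 1 (rule 102): 110010001
Gen 2 (rule 146): 001101010
Gen 3 (rule 41): 101010100

Answer: 101010100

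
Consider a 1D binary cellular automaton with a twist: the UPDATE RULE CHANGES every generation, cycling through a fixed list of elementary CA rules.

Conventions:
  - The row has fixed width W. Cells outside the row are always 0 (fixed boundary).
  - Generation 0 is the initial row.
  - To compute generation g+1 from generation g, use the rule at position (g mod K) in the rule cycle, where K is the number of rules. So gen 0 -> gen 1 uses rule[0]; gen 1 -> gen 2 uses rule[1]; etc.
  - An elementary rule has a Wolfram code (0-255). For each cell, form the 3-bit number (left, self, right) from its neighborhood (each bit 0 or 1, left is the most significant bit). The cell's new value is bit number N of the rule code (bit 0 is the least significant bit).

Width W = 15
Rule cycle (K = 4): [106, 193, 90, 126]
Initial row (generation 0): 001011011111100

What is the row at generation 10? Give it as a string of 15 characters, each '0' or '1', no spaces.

Gen 0: 001011011111100
Gen 1 (rule 106): 010111110000100
Gen 2 (rule 193): 000011110110001
Gen 3 (rule 90): 000110010111010
Gen 4 (rule 126): 001111111101111
Gen 5 (rule 106): 011000000111001
Gen 6 (rule 193): 001011110011000
Gen 7 (rule 90): 010010011111100
Gen 8 (rule 126): 111111110000110
Gen 9 (rule 106): 100000010001110
Gen 10 (rule 193): 001111000100110

Answer: 001111000100110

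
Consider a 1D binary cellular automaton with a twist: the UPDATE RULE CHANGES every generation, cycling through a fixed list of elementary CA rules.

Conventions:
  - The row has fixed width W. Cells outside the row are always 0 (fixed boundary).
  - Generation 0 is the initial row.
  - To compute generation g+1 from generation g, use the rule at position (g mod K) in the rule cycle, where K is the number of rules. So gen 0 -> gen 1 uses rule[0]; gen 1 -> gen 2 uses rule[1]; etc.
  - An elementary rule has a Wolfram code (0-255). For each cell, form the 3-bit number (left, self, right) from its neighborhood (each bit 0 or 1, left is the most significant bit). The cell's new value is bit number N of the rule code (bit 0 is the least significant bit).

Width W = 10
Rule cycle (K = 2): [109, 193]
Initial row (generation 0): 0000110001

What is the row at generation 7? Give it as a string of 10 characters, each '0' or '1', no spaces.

Answer: 1111011001

Derivation:
Gen 0: 0000110001
Gen 1 (rule 109): 1110110101
Gen 2 (rule 193): 0110010000
Gen 3 (rule 109): 0110010111
Gen 4 (rule 193): 0010000011
Gen 5 (rule 109): 1010111011
Gen 6 (rule 193): 0000011001
Gen 7 (rule 109): 1111011001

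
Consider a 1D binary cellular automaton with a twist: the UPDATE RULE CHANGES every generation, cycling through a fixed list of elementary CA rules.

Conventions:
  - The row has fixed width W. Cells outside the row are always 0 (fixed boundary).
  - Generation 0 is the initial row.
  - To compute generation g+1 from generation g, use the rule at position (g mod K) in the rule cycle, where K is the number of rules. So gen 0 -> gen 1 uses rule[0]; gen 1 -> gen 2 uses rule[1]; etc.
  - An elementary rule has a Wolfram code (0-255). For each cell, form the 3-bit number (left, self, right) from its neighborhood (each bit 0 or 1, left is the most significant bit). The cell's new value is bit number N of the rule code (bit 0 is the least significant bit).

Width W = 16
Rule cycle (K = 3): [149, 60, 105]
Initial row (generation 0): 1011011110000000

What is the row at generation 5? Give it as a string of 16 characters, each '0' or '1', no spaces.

Gen 0: 1011011110000000
Gen 1 (rule 149): 1000001101111111
Gen 2 (rule 60): 1100001011000000
Gen 3 (rule 105): 1101100111011111
Gen 4 (rule 149): 0000010010001110
Gen 5 (rule 60): 0000011011001001

Answer: 0000011011001001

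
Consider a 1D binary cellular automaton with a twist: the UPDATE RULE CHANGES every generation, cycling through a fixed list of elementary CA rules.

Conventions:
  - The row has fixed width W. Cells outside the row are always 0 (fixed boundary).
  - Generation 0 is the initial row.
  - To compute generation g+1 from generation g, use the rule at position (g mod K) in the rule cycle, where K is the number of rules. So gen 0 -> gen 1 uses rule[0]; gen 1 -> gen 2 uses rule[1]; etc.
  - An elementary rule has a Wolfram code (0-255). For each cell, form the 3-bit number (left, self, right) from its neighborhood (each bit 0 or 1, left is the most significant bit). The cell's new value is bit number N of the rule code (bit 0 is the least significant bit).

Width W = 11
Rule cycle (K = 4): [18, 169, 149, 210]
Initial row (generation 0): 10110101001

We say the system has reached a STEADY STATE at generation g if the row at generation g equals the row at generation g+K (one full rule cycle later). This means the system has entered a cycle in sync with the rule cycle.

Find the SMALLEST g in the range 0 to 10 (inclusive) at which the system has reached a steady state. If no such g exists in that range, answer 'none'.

Gen 0: 10110101001
Gen 1 (rule 18): 00000000110
Gen 2 (rule 169): 11111110100
Gen 3 (rule 149): 01111100111
Gen 4 (rule 210): 10111111011
Gen 5 (rule 18): 00000000000
Gen 6 (rule 169): 11111111111
Gen 7 (rule 149): 01111111110
Gen 8 (rule 210): 10111111111
Gen 9 (rule 18): 00000000000
Gen 10 (rule 169): 11111111111
Gen 11 (rule 149): 01111111110
Gen 12 (rule 210): 10111111111
Gen 13 (rule 18): 00000000000
Gen 14 (rule 169): 11111111111

Answer: 5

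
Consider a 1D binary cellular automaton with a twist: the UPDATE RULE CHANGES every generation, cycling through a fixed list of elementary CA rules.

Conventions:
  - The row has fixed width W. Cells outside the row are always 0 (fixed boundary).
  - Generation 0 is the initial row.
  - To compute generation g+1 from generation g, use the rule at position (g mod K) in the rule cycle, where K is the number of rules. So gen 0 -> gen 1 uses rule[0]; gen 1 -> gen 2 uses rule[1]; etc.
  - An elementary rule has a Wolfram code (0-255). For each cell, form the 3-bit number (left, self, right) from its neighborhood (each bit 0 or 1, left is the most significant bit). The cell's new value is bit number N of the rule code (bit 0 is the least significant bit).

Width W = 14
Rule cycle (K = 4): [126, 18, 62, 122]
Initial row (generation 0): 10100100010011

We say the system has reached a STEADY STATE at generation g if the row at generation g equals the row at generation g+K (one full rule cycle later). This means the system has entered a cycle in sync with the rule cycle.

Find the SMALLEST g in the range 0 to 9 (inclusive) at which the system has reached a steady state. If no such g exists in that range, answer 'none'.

Answer: 2

Derivation:
Gen 0: 10100100010011
Gen 1 (rule 126): 11111110111111
Gen 2 (rule 18): 00000000000000
Gen 3 (rule 62): 00000000000000
Gen 4 (rule 122): 00000000000000
Gen 5 (rule 126): 00000000000000
Gen 6 (rule 18): 00000000000000
Gen 7 (rule 62): 00000000000000
Gen 8 (rule 122): 00000000000000
Gen 9 (rule 126): 00000000000000
Gen 10 (rule 18): 00000000000000
Gen 11 (rule 62): 00000000000000
Gen 12 (rule 122): 00000000000000
Gen 13 (rule 126): 00000000000000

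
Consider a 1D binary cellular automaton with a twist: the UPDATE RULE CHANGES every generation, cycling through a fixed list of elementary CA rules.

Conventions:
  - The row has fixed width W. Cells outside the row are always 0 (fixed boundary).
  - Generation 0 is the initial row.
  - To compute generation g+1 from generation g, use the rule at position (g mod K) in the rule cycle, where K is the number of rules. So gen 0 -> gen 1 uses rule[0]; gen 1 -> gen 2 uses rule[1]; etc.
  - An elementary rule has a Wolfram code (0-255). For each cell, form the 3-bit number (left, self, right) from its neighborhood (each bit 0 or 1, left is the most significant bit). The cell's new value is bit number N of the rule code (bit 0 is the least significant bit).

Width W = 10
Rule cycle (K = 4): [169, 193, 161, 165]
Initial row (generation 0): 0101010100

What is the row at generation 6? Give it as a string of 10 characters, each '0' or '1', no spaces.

Gen 0: 0101010100
Gen 1 (rule 169): 0010101001
Gen 2 (rule 193): 1000000000
Gen 3 (rule 161): 0011111111
Gen 4 (rule 165): 1001111110
Gen 5 (rule 169): 0001111100
Gen 6 (rule 193): 1100111101

Answer: 1100111101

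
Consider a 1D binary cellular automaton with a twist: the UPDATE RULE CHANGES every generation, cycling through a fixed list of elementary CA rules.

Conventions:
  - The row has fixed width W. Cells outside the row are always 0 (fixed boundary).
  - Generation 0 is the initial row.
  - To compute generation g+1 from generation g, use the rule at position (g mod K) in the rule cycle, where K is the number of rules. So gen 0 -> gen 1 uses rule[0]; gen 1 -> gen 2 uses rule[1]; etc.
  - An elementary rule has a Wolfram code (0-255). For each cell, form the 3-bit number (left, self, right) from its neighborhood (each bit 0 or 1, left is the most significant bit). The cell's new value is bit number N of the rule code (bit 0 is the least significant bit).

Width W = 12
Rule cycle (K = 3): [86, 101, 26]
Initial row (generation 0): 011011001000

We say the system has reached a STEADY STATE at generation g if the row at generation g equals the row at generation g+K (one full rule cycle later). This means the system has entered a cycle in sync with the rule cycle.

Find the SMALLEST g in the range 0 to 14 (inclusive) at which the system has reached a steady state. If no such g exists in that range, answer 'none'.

Gen 0: 011011001000
Gen 1 (rule 86): 101001111100
Gen 2 (rule 101): 111000000101
Gen 3 (rule 26): 100100001000
Gen 4 (rule 86): 111110011100
Gen 5 (rule 101): 000010000101
Gen 6 (rule 26): 000101001000
Gen 7 (rule 86): 001101111100
Gen 8 (rule 101): 100110000101
Gen 9 (rule 26): 011101001000
Gen 10 (rule 86): 100101111100
Gen 11 (rule 101): 100110000101
Gen 12 (rule 26): 011101001000
Gen 13 (rule 86): 100101111100
Gen 14 (rule 101): 100110000101
Gen 15 (rule 26): 011101001000
Gen 16 (rule 86): 100101111100
Gen 17 (rule 101): 100110000101

Answer: 8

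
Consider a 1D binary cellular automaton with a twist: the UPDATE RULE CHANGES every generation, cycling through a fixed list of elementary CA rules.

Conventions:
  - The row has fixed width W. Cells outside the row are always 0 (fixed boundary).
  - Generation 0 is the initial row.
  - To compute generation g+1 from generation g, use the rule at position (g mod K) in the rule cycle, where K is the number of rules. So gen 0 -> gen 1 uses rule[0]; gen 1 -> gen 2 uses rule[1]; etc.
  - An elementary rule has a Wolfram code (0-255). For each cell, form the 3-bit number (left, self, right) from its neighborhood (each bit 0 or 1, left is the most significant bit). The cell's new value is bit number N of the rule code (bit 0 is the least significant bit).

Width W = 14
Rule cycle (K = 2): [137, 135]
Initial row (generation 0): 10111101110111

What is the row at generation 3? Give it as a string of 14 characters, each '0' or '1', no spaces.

Gen 0: 10111101110111
Gen 1 (rule 137): 00111001100110
Gen 2 (rule 135): 11010010001000
Gen 3 (rule 137): 10000000100011

Answer: 10000000100011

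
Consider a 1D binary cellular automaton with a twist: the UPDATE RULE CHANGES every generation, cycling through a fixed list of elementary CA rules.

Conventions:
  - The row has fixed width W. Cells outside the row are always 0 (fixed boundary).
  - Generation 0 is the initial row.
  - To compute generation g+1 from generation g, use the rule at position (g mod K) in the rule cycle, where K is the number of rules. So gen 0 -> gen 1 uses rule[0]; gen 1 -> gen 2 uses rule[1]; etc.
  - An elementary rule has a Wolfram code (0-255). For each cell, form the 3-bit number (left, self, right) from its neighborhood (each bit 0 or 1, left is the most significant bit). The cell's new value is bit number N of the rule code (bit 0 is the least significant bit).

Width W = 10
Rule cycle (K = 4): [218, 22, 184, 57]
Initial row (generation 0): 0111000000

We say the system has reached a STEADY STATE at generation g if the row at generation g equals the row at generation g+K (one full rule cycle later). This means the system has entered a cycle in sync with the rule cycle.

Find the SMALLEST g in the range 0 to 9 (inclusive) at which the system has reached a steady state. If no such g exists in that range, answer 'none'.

Gen 0: 0111000000
Gen 1 (rule 218): 1111100000
Gen 2 (rule 22): 0000010000
Gen 3 (rule 184): 0000001000
Gen 4 (rule 57): 1111100111
Gen 5 (rule 218): 1111111111
Gen 6 (rule 22): 0000000000
Gen 7 (rule 184): 0000000000
Gen 8 (rule 57): 1111111111
Gen 9 (rule 218): 1111111111
Gen 10 (rule 22): 0000000000
Gen 11 (rule 184): 0000000000
Gen 12 (rule 57): 1111111111
Gen 13 (rule 218): 1111111111

Answer: 5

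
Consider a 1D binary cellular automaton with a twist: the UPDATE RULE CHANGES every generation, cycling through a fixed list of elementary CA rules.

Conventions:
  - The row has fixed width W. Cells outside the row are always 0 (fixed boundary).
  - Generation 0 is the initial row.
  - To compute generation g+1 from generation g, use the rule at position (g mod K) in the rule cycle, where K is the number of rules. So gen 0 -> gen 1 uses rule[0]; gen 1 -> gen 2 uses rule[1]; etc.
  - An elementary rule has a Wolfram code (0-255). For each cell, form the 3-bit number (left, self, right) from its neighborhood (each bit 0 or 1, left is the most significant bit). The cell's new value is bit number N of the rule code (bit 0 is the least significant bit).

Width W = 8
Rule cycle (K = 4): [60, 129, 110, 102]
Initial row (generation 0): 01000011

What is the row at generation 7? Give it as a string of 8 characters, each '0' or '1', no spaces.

Answer: 10111011

Derivation:
Gen 0: 01000011
Gen 1 (rule 60): 01100010
Gen 2 (rule 129): 00001000
Gen 3 (rule 110): 00011000
Gen 4 (rule 102): 00101000
Gen 5 (rule 60): 00111100
Gen 6 (rule 129): 10011001
Gen 7 (rule 110): 10111011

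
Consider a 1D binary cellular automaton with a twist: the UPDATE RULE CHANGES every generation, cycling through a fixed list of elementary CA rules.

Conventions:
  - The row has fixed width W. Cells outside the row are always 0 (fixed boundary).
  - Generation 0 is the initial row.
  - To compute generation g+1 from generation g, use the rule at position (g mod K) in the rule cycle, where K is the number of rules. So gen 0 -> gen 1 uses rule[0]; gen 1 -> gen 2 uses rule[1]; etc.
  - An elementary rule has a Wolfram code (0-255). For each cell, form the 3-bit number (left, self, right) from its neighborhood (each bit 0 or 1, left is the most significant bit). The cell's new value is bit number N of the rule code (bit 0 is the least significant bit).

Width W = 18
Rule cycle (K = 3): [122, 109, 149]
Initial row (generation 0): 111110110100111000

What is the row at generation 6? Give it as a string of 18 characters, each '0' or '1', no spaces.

Gen 0: 111110110100111000
Gen 1 (rule 122): 100011111011101100
Gen 2 (rule 109): 101010001110111101
Gen 3 (rule 149): 101011100100011001
Gen 4 (rule 122): 010110111010111110
Gen 5 (rule 109): 011111101111100010
Gen 6 (rule 149): 001111000111011011

Answer: 001111000111011011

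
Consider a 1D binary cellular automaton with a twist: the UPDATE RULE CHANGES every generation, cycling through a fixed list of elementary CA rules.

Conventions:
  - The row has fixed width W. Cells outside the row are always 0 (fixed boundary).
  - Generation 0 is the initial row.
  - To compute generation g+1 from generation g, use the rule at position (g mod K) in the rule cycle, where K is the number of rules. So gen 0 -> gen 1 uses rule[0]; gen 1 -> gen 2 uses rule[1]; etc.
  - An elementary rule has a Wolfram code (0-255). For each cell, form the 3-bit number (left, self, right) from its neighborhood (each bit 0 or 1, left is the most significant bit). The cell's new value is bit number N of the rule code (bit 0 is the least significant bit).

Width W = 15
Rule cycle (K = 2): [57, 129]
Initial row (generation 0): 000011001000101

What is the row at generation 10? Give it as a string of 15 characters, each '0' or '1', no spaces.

Answer: 000010000110010

Derivation:
Gen 0: 000011001000101
Gen 1 (rule 57): 111010100110010
Gen 2 (rule 129): 010000000000000
Gen 3 (rule 57): 001111111111111
Gen 4 (rule 129): 100111111111110
Gen 5 (rule 57): 010100000000001
Gen 6 (rule 129): 000001111111100
Gen 7 (rule 57): 111101000000011
Gen 8 (rule 129): 011000011111000
Gen 9 (rule 57): 010111010000111
Gen 10 (rule 129): 000010000110010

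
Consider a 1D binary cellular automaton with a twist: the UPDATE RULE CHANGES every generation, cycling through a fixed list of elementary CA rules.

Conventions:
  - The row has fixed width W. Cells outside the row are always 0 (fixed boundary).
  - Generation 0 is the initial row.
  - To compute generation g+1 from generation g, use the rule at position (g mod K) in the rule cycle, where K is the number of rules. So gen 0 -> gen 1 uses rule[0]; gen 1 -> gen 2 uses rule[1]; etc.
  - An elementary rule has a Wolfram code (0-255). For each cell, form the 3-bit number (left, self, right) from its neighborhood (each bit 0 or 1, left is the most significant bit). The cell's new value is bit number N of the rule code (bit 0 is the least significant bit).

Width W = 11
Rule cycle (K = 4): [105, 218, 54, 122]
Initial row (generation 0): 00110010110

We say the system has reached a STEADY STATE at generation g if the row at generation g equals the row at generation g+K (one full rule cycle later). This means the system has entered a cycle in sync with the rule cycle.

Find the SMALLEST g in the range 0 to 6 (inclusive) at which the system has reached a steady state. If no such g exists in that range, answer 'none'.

Gen 0: 00110010110
Gen 1 (rule 105): 10110001110
Gen 2 (rule 218): 00111011111
Gen 3 (rule 54): 01000100000
Gen 4 (rule 122): 10101010000
Gen 5 (rule 105): 01010100111
Gen 6 (rule 218): 10000011111
Gen 7 (rule 54): 11000100000
Gen 8 (rule 122): 11101010000
Gen 9 (rule 105): 10110100111
Gen 10 (rule 218): 00110011111

Answer: none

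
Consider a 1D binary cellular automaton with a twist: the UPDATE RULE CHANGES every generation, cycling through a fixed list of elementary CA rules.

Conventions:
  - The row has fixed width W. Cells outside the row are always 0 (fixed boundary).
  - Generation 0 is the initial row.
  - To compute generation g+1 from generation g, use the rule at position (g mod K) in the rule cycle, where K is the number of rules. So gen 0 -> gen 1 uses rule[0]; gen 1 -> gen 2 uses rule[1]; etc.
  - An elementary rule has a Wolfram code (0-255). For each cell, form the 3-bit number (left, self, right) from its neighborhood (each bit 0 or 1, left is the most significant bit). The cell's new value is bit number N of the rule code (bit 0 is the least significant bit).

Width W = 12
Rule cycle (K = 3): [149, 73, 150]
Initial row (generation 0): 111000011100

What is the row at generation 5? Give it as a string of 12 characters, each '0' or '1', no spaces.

Answer: 001111000101

Derivation:
Gen 0: 111000011100
Gen 1 (rule 149): 010111001011
Gen 2 (rule 73): 000101000011
Gen 3 (rule 150): 001101100100
Gen 4 (rule 149): 100000010111
Gen 5 (rule 73): 001111000101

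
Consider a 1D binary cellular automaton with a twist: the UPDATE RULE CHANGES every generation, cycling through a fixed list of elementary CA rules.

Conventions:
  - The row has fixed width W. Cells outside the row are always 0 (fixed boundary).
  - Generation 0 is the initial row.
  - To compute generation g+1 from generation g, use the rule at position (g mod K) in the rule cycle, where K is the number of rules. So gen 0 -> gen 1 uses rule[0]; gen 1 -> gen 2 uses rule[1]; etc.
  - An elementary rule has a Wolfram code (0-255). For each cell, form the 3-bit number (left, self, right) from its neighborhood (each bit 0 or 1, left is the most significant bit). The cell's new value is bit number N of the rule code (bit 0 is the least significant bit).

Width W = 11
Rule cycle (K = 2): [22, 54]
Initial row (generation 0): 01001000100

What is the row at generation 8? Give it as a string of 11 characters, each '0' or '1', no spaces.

Answer: 10001000100

Derivation:
Gen 0: 01001000100
Gen 1 (rule 22): 11111101110
Gen 2 (rule 54): 00000010001
Gen 3 (rule 22): 00000111011
Gen 4 (rule 54): 00001000100
Gen 5 (rule 22): 00011101110
Gen 6 (rule 54): 00100010001
Gen 7 (rule 22): 01110111011
Gen 8 (rule 54): 10001000100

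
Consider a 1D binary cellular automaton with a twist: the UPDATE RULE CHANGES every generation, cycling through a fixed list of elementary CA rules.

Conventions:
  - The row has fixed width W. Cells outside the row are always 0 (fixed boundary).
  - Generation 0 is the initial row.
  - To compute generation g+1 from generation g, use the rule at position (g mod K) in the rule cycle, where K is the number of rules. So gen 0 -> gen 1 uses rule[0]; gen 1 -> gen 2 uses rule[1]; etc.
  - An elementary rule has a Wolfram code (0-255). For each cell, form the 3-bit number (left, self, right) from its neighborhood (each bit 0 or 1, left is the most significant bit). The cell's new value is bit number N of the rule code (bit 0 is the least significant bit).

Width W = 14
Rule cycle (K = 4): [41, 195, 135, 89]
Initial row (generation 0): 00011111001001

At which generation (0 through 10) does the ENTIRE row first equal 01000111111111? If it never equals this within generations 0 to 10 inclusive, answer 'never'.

Answer: 2

Derivation:
Gen 0: 00011111001001
Gen 1 (rule 41): 11010000000000
Gen 2 (rule 195): 01000111111111
Gen 3 (rule 135): 11011011111110
Gen 4 (rule 89): 11011010000011
Gen 5 (rule 41): 10110100111010
Gen 6 (rule 195): 00010001011000
Gen 7 (rule 135): 11110111000011
Gen 8 (rule 89): 10010101111011
Gen 9 (rule 41): 00001011000110
Gen 10 (rule 195): 11110001011010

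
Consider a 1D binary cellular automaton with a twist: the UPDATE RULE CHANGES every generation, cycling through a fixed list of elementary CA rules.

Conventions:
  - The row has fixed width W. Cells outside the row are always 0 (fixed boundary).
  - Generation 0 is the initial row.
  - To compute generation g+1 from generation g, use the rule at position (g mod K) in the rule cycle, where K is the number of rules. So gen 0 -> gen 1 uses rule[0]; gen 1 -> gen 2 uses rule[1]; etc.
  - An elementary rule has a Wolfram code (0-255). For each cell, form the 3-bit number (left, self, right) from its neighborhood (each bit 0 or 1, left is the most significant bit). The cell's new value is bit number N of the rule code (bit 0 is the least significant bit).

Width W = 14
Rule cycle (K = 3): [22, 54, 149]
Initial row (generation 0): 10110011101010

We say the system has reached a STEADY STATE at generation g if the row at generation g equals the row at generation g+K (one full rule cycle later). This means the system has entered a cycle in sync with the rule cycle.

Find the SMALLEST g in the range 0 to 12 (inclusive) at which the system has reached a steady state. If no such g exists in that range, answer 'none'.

Answer: 10

Derivation:
Gen 0: 10110011101010
Gen 1 (rule 22): 10001100001011
Gen 2 (rule 54): 11010010011100
Gen 3 (rule 149): 00011011001011
Gen 4 (rule 22): 00100000111000
Gen 5 (rule 54): 01110001000100
Gen 6 (rule 149): 00101101110111
Gen 7 (rule 22): 01100000000000
Gen 8 (rule 54): 10010000000000
Gen 9 (rule 149): 11011111111111
Gen 10 (rule 22): 00000000000000
Gen 11 (rule 54): 00000000000000
Gen 12 (rule 149): 11111111111111
Gen 13 (rule 22): 00000000000000
Gen 14 (rule 54): 00000000000000
Gen 15 (rule 149): 11111111111111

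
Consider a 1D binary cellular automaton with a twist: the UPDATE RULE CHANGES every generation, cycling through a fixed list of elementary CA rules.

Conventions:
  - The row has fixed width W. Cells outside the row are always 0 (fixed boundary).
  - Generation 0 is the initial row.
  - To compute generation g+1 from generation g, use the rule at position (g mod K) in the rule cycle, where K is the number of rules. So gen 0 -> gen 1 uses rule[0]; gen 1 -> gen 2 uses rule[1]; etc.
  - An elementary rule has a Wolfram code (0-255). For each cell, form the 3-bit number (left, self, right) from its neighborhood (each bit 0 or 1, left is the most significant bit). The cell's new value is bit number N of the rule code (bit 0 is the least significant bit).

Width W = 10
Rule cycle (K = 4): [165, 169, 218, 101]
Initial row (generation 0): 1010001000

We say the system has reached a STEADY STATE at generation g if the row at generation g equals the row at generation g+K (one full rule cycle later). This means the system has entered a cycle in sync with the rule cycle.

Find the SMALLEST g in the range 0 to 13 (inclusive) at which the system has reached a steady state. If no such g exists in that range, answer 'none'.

Gen 0: 1010001000
Gen 1 (rule 165): 1110101011
Gen 2 (rule 169): 1101010110
Gen 3 (rule 218): 1100000111
Gen 4 (rule 101): 0101110001
Gen 5 (rule 165): 0110100101
Gen 6 (rule 169): 0101000010
Gen 7 (rule 218): 1000100101
Gen 8 (rule 101): 1010100111
Gen 9 (rule 165): 1111100010
Gen 10 (rule 169): 1111001000
Gen 11 (rule 218): 1111110100
Gen 12 (rule 101): 0000011101
Gen 13 (rule 165): 1111001011
Gen 14 (rule 169): 1110000110
Gen 15 (rule 218): 1111001111
Gen 16 (rule 101): 0001000001
Gen 17 (rule 165): 1101011101

Answer: none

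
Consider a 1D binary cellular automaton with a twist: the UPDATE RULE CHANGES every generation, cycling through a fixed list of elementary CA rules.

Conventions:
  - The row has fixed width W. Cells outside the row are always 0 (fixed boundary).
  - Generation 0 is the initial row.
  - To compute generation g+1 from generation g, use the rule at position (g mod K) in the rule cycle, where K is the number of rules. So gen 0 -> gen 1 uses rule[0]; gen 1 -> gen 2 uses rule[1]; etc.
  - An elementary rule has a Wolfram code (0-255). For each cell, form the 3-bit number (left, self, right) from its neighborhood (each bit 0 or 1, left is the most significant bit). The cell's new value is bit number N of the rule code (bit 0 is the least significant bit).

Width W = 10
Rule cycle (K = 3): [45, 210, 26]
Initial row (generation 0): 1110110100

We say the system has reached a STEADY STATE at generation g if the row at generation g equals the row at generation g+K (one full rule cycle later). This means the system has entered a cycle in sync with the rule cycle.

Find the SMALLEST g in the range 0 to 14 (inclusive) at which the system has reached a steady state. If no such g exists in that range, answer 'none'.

Gen 0: 1110110100
Gen 1 (rule 45): 1001101101
Gen 2 (rule 210): 0110100100
Gen 3 (rule 26): 1100011010
Gen 4 (rule 45): 1001010110
Gen 5 (rule 210): 0110000011
Gen 6 (rule 26): 1101000110
Gen 7 (rule 45): 1011010100
Gen 8 (rule 210): 0001000010
Gen 9 (rule 26): 0010100101
Gen 10 (rule 45): 1011100111
Gen 11 (rule 210): 0001111011
Gen 12 (rule 26): 0011000010
Gen 13 (rule 45): 1010011010
Gen 14 (rule 210): 0001101001
Gen 15 (rule 26): 0011000110
Gen 16 (rule 45): 1010010100
Gen 17 (rule 210): 0001100010

Answer: none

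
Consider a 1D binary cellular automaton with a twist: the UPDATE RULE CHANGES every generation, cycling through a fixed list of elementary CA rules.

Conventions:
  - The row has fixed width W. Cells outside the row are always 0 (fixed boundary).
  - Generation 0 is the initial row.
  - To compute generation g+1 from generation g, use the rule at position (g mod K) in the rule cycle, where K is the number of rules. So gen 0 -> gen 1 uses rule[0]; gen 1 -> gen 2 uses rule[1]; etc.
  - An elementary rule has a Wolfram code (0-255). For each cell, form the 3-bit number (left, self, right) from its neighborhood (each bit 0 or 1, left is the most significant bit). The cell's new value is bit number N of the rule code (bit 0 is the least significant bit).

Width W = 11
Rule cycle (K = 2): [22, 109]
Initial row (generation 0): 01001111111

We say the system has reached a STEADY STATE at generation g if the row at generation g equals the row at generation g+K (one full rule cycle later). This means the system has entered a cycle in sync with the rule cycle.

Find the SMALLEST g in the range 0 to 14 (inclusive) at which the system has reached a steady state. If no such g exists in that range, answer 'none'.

Answer: 1

Derivation:
Gen 0: 01001111111
Gen 1 (rule 22): 11110000000
Gen 2 (rule 109): 10010111111
Gen 3 (rule 22): 11110000000
Gen 4 (rule 109): 10010111111
Gen 5 (rule 22): 11110000000
Gen 6 (rule 109): 10010111111
Gen 7 (rule 22): 11110000000
Gen 8 (rule 109): 10010111111
Gen 9 (rule 22): 11110000000
Gen 10 (rule 109): 10010111111
Gen 11 (rule 22): 11110000000
Gen 12 (rule 109): 10010111111
Gen 13 (rule 22): 11110000000
Gen 14 (rule 109): 10010111111
Gen 15 (rule 22): 11110000000
Gen 16 (rule 109): 10010111111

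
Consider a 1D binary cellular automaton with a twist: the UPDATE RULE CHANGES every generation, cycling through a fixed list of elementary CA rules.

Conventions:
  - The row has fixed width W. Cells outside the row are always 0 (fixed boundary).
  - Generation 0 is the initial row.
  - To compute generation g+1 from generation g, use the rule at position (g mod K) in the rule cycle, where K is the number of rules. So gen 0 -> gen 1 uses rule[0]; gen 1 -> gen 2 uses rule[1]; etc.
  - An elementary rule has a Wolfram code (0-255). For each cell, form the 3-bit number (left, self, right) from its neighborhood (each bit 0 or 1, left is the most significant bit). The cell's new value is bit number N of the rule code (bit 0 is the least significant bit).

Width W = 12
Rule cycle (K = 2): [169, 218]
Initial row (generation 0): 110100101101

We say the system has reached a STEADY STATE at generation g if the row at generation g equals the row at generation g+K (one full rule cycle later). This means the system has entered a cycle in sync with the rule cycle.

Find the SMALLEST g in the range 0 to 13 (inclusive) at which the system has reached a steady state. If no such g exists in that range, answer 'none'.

Gen 0: 110100101101
Gen 1 (rule 169): 101000011010
Gen 2 (rule 218): 000100111001
Gen 3 (rule 169): 110000110000
Gen 4 (rule 218): 111001111000
Gen 5 (rule 169): 110001110011
Gen 6 (rule 218): 111011111111
Gen 7 (rule 169): 110111111110
Gen 8 (rule 218): 110111111111
Gen 9 (rule 169): 101111111110
Gen 10 (rule 218): 001111111111
Gen 11 (rule 169): 101111111110
Gen 12 (rule 218): 001111111111
Gen 13 (rule 169): 101111111110
Gen 14 (rule 218): 001111111111
Gen 15 (rule 169): 101111111110

Answer: 9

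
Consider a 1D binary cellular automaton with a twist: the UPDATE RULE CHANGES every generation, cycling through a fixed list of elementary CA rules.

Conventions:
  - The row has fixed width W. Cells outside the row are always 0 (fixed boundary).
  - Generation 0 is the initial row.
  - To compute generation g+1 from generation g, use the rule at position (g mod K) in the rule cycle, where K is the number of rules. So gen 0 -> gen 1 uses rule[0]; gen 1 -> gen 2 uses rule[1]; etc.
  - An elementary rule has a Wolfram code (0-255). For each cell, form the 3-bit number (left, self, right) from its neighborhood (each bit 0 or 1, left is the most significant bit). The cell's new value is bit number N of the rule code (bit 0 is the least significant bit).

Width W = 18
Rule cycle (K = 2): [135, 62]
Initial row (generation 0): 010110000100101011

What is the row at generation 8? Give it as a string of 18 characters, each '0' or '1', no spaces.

Gen 0: 010110000100101011
Gen 1 (rule 135): 110000111101101000
Gen 2 (rule 62): 101001100011011100
Gen 3 (rule 135): 101010001100001001
Gen 4 (rule 62): 111111011010011111
Gen 5 (rule 135): 011110000010101110
Gen 6 (rule 62): 110001000111111001
Gen 7 (rule 135): 000111011011110011
Gen 8 (rule 62): 001100110110001110

Answer: 001100110110001110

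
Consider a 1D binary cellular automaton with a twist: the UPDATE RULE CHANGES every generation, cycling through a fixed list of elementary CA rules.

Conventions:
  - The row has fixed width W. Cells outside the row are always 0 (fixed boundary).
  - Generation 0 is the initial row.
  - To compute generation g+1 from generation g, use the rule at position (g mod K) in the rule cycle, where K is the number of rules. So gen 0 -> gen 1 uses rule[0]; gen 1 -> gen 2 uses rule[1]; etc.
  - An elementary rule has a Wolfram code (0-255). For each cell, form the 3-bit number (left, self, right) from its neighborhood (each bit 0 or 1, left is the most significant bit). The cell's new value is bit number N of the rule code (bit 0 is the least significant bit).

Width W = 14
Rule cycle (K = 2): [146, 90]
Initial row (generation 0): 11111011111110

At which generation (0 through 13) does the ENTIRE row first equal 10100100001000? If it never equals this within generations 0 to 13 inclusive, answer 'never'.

Gen 0: 11111011111110
Gen 1 (rule 146): 01110001111101
Gen 2 (rule 90): 11011011000100
Gen 3 (rule 146): 00000000101010
Gen 4 (rule 90): 00000001000001
Gen 5 (rule 146): 00000010100010
Gen 6 (rule 90): 00000100010101
Gen 7 (rule 146): 00001010100000
Gen 8 (rule 90): 00010000010000
Gen 9 (rule 146): 00101000101000
Gen 10 (rule 90): 01000101000100
Gen 11 (rule 146): 10101000101010
Gen 12 (rule 90): 00000101000001
Gen 13 (rule 146): 00001000100010

Answer: never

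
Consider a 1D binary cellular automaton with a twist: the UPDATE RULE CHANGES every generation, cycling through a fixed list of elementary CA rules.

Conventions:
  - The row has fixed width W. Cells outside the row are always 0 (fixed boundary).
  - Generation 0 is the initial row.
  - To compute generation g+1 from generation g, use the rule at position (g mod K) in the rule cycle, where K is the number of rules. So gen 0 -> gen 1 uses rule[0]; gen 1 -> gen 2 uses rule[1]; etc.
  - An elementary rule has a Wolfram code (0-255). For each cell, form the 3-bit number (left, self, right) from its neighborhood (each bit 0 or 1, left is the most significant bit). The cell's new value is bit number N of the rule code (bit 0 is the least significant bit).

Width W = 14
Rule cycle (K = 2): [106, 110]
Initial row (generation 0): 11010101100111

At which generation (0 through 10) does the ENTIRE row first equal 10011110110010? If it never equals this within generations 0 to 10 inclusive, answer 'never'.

Gen 0: 11010101100111
Gen 1 (rule 106): 11101011101101
Gen 2 (rule 110): 10111110111111
Gen 3 (rule 106): 01100011100001
Gen 4 (rule 110): 11100110100011
Gen 5 (rule 106): 10101111000111
Gen 6 (rule 110): 11111001001101
Gen 7 (rule 106): 10001010011110
Gen 8 (rule 110): 10011110110010
Gen 9 (rule 106): 00110011110100
Gen 10 (rule 110): 01110110011100

Answer: 8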